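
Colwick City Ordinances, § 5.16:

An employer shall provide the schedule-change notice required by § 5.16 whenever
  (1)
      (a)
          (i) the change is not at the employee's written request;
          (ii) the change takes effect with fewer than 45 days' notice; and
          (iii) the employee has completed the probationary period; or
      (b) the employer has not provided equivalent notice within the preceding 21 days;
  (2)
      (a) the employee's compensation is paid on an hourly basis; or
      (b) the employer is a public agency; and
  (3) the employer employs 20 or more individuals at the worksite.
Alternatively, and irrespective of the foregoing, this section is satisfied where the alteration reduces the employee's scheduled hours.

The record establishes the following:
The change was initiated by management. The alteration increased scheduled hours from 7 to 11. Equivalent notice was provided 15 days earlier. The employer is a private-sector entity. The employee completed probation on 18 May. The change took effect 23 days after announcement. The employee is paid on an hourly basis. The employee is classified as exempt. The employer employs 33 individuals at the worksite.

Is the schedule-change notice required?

(i) not employee-requested — met.
(ii) < 45 days' notice — met.
(iii) past probation — satisfied.
(a) = T AND T AND T = true.
(b) no recent notice — fails.
So (1) is satisfied (T OR F).
(a) hourly-paid — holds.
(b) public agency — not met.
(2): T OR F → true.
(3) ≥ 20 at site — satisfied.
Overall = T AND T AND T = true.
Exception (hours reduced) — not satisfied.
Result: main true OR exception false → true.

Yes — required.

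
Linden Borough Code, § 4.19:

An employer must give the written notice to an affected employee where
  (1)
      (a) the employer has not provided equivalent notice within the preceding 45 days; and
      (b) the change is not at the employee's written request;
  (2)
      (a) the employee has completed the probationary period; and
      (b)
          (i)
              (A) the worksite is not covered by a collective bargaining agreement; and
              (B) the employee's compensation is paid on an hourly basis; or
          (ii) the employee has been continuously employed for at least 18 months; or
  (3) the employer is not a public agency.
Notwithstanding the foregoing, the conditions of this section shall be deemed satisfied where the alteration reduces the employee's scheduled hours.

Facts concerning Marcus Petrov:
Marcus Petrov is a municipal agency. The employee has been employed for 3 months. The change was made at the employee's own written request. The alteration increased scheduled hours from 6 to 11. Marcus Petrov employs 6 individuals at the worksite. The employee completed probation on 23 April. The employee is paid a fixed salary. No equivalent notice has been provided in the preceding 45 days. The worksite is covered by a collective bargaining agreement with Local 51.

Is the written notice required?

No — not required.

(a) no recent notice — satisfied.
(b) not employee-requested — not met.
(1) = T AND F = false.
(a) past probation — satisfied.
(A) no CBA — not satisfied.
(B) hourly-paid — not met.
(i) = F AND F = false.
(ii) tenure ≥ 18 mo. — fails.
(b): F OR F → false.
(2) = T AND F = false.
(3) not (public agency) — fails.
Overall: F OR F OR F → false.
Exception (hours reduced) — not satisfied.
Result: main false OR exception false → false.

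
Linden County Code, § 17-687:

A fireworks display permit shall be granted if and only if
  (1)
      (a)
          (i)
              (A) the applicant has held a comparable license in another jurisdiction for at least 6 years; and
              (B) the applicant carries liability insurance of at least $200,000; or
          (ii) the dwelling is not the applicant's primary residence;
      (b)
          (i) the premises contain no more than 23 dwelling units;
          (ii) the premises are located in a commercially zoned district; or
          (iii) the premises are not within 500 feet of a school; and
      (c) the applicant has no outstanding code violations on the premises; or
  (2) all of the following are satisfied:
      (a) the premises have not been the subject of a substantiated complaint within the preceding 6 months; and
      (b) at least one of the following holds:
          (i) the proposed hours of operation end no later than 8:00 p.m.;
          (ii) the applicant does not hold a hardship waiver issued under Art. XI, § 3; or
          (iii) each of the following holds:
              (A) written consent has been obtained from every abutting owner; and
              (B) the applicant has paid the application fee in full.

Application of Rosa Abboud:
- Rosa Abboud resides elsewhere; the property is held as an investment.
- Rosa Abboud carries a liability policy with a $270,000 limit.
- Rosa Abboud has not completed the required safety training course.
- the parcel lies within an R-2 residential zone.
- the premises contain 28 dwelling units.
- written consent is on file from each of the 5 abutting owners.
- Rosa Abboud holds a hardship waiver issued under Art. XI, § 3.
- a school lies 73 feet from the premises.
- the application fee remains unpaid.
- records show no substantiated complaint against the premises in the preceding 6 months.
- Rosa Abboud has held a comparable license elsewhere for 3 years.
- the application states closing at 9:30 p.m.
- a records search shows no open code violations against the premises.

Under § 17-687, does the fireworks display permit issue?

No — denied.

(A) prior license ≥ 6 yr — not satisfied.
(B) insurance ≥ $200,000 — met.
(i) = F AND T = false.
(ii) not (primary residence) — holds.
(a): F OR T → true.
(i) ≤ 23 units — not met.
(ii) commercially zoned — not satisfied.
(iii) ≥500 ft from school — not satisfied.
(b) = F OR F OR F = false.
(c) no code violations — met.
(1): T AND F AND T → false.
(a) no complaint in 6 mo. — holds.
(i) closes by 8 p.m. — not met.
(ii) not (hardship waiver) — not met.
(A) all abutters consent — met.
(B) fee paid — not satisfied.
(iii) = T AND F = false.
So (b) is not satisfied (F OR F OR F).
So (2) is not satisfied (T AND F).
Overall: F OR F → false.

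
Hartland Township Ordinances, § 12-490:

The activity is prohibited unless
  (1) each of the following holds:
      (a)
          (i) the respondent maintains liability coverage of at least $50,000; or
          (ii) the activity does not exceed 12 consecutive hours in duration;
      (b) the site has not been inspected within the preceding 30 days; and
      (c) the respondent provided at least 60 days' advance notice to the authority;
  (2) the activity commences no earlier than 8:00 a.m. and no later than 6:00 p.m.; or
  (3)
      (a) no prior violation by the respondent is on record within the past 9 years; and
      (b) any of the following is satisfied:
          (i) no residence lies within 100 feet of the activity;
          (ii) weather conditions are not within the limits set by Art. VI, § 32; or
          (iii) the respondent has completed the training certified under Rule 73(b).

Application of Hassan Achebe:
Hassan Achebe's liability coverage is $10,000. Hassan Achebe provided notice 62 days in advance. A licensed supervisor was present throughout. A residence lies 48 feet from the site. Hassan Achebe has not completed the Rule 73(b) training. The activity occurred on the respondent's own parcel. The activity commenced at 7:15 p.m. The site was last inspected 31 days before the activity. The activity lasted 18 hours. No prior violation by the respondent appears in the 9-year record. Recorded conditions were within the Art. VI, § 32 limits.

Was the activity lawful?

No — unlawful.

(i) coverage ≥ $50,000 — fails.
(ii) ≤ 12 hrs duration — fails.
So (a) is not satisfied (F OR F).
(b) not (site inspected) — satisfied.
(c) ≥60 days' notice — holds.
So (1) is not satisfied (F AND T AND T).
(2) start within hours — fails.
(a) no prior violation — satisfied.
(i) no residence in 100 ft — not met.
(ii) not (weather ok) — fails.
(iii) training certified — fails.
(b): F OR F OR F → false.
So (3) is not satisfied (T AND F).
Overall: F OR F OR F → false.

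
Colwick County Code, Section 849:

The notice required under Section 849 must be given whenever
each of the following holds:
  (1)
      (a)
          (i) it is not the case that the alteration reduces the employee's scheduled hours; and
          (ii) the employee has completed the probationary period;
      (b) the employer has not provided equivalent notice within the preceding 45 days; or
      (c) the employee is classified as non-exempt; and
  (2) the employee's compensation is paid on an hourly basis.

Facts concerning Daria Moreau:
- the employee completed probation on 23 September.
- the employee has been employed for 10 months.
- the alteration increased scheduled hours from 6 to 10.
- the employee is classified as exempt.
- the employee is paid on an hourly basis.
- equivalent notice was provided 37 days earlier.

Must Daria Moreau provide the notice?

(i) not (hours reduced) — met.
(ii) past probation — satisfied.
So (a) is satisfied (T AND T).
(b) no recent notice — not met.
(c) non-exempt — fails.
(1): T OR F OR F → true.
(2) hourly-paid — satisfied.
Overall = T AND T = true.

Yes — required.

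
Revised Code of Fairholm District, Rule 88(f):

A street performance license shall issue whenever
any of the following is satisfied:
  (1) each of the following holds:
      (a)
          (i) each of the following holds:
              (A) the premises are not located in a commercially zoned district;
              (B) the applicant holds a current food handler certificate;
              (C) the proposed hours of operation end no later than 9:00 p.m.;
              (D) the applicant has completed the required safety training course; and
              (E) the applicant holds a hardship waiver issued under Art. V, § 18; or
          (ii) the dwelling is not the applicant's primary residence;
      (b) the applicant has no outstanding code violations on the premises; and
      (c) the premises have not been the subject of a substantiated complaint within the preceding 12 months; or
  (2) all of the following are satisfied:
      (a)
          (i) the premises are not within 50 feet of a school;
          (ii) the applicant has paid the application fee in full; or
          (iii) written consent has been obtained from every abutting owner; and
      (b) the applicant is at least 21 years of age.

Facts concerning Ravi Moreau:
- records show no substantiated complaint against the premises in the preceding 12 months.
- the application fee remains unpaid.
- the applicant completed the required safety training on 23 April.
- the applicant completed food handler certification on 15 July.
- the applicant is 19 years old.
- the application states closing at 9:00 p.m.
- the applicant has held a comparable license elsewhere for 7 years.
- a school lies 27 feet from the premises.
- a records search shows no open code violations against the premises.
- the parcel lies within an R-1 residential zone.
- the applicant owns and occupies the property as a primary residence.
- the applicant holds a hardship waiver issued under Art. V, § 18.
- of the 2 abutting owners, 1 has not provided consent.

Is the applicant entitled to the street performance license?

(A) not (commercially zoned) — met.
(B) food handler cert. — satisfied.
(C) closes by 9 p.m. — met.
(D) safety training — satisfied.
(E) hardship waiver — satisfied.
So (i) is satisfied (T AND T AND T AND T AND T).
(ii) not (primary residence) — not satisfied.
So (a) is satisfied (T OR F).
(b) no code violations — holds.
(c) no complaint in 12 mo. — satisfied.
(1): T AND T AND T → true.
(i) ≥50 ft from school — not met.
(ii) fee paid — not satisfied.
(iii) all abutters consent — fails.
(a) = F OR F OR F = false.
(b) age ≥ 21 — not satisfied.
So (2) is not satisfied (F AND F).
Overall: T OR F → true.

Yes — granted.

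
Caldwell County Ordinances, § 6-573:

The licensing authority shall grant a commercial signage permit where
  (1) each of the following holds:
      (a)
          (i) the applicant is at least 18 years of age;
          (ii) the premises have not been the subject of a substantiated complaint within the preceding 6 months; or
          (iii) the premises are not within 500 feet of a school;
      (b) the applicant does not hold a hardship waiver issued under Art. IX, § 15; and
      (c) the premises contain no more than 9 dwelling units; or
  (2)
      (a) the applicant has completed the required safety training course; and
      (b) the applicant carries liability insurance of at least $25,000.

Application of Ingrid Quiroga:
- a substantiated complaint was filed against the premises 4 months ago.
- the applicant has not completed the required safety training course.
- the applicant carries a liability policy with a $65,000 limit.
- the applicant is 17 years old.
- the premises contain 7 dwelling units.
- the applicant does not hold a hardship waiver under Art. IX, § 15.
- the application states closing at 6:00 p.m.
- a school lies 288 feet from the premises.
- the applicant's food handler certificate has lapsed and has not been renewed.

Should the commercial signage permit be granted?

(i) age ≥ 18 — fails.
(ii) no complaint in 6 mo. — not met.
(iii) ≥500 ft from school — not satisfied.
(a) = F OR F OR F = false.
(b) not (hardship waiver) — met.
(c) ≤ 9 units — met.
(1) = F AND T AND T = false.
(a) safety training — fails.
(b) insurance ≥ $25,000 — met.
So (2) is not satisfied (F AND T).
Overall: F OR F → false.

No — denied.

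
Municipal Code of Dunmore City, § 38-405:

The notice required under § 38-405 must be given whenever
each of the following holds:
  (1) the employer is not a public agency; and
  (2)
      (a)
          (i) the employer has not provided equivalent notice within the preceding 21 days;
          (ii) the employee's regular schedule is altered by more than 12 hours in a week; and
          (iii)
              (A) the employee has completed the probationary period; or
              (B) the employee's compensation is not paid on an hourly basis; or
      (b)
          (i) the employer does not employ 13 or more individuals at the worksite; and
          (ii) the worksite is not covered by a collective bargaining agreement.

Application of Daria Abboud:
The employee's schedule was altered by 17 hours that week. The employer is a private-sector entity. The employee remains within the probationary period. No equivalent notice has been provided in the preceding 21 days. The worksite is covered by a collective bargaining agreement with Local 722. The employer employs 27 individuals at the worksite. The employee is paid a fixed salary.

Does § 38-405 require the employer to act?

Yes — required.

(1) not (public agency) — satisfied.
(i) no recent notice — satisfied.
(ii) schedule shift > 12h — satisfied.
(A) past probation — fails.
(B) not (hourly-paid) — holds.
(iii): F OR T → true.
(a) = T AND T AND T = true.
(i) not (≥ 13 at site) — not satisfied.
(ii) no CBA — not met.
(b): F AND F → false.
(2): T OR F → true.
So Overall is satisfied (T AND T).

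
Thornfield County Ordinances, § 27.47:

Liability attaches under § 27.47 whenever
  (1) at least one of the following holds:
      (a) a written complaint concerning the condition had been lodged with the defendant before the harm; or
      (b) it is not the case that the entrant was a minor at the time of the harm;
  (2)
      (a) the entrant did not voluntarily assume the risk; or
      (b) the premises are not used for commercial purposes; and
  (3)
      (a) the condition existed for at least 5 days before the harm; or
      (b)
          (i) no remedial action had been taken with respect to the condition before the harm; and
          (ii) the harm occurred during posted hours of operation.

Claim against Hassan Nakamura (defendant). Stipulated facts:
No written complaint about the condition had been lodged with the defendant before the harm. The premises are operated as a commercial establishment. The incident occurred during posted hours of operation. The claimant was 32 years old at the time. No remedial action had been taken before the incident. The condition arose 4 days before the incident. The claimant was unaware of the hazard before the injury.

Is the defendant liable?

Yes — liable.

(a) complaint lodged — not satisfied.
(b) not (entrant a minor) — satisfied.
So (1) is satisfied (F OR T).
(a) no assumed risk — satisfied.
(b) not (commercial use) — not met.
So (2) is satisfied (T OR F).
(a) condition ≥5 days old — fails.
(i) no remedial action — satisfied.
(ii) during posted hours — satisfied.
So (b) is satisfied (T AND T).
(3): F OR T → true.
So Overall is satisfied (T AND T AND T).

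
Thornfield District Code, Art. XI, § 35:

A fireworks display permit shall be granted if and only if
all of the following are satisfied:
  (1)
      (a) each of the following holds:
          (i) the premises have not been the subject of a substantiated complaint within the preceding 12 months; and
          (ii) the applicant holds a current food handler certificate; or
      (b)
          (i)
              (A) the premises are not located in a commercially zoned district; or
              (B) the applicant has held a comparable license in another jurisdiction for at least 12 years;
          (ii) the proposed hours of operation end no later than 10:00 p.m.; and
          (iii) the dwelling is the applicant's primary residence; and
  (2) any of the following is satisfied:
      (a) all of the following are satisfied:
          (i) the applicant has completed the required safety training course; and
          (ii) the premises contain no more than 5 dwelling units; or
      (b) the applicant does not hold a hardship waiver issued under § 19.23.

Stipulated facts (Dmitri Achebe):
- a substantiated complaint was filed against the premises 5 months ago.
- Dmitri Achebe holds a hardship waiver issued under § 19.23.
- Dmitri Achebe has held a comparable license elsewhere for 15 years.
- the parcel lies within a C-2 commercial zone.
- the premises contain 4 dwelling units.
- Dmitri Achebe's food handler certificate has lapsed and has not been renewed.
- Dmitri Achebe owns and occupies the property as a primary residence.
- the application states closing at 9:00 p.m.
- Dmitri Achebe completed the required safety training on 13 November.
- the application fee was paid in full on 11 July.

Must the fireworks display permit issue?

Yes — granted.

(i) no complaint in 12 mo. — fails.
(ii) food handler cert. — fails.
(a) = F AND F = false.
(A) not (commercially zoned) — not satisfied.
(B) prior license ≥ 12 yr — satisfied.
(i): F OR T → true.
(ii) closes by 10 p.m. — holds.
(iii) primary residence — met.
(b): T AND T AND T → true.
(1) = F OR T = true.
(i) safety training — satisfied.
(ii) ≤ 5 units — satisfied.
(a): T AND T → true.
(b) not (hardship waiver) — fails.
So (2) is satisfied (T OR F).
So Overall is satisfied (T AND T).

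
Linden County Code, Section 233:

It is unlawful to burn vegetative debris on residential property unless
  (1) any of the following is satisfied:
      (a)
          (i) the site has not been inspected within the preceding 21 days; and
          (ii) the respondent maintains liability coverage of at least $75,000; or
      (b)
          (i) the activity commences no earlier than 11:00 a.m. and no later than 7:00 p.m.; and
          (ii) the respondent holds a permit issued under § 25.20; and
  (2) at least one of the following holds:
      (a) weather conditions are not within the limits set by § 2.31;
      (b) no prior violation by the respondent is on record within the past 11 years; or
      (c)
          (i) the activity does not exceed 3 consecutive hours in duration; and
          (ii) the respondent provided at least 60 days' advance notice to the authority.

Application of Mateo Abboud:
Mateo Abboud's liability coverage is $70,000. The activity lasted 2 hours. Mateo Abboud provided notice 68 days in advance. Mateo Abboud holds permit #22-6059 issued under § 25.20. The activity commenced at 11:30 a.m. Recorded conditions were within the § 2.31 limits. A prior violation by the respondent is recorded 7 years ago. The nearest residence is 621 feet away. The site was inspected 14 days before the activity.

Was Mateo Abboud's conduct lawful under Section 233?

Yes — lawful.

(i) not (site inspected) — not met.
(ii) coverage ≥ $75,000 — not satisfied.
(a) = F AND F = false.
(i) start within hours — satisfied.
(ii) holds permit — satisfied.
(b) = T AND T = true.
(1): F OR T → true.
(a) not (weather ok) — not satisfied.
(b) no prior violation — fails.
(i) ≤ 3 hrs duration — met.
(ii) ≥60 days' notice — met.
(c) = T AND T = true.
(2) = F OR F OR T = true.
Overall = T AND T = true.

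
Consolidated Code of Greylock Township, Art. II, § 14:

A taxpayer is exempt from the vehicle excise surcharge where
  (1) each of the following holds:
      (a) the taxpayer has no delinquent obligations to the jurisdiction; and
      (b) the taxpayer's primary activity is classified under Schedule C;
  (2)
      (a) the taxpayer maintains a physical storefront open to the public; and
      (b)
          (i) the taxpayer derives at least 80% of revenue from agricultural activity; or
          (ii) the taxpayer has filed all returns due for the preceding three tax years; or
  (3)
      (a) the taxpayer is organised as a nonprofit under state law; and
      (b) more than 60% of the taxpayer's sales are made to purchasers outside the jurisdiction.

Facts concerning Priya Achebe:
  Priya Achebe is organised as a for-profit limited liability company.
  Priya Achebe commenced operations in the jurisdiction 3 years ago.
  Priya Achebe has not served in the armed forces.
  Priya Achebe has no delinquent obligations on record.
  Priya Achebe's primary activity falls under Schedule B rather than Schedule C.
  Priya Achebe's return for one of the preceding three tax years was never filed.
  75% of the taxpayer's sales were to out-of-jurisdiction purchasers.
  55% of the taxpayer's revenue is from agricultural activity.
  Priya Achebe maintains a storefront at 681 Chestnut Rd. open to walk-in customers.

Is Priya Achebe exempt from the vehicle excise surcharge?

(a) no delinquency — holds.
(b) Schedule C activity — not met.
(1): T AND F → false.
(a) has storefront — holds.
(i) ≥80% agricultural — not met.
(ii) returns current — not met.
So (b) is not satisfied (F OR F).
(2) = T AND F = false.
(a) nonprofit — fails.
(b) >60% out-of-jur. sales — satisfied.
(3): F AND T → false.
Overall = F OR F OR F = false.

No — not exempt.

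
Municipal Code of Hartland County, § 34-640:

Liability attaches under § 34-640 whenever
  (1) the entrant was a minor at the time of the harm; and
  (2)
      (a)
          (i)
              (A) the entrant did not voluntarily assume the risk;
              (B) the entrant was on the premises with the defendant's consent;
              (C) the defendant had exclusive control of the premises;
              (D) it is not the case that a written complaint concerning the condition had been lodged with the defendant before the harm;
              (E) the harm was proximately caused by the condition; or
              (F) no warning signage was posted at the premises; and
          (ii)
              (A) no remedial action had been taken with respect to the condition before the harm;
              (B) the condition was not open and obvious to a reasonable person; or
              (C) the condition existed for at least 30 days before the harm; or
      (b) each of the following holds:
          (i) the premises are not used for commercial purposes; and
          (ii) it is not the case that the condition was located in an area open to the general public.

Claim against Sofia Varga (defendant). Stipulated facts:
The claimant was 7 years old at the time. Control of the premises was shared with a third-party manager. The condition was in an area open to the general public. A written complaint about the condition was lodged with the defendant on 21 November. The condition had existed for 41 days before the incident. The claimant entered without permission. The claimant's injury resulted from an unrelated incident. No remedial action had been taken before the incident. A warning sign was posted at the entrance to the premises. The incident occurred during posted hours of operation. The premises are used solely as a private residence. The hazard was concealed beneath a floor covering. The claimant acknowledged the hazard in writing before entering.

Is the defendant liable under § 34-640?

(1) entrant a minor — holds.
(A) no assumed risk — not satisfied.
(B) consent to enter — not satisfied.
(C) exclusive control — fails.
(D) not (complaint lodged) — not met.
(E) proximate cause — fails.
(F) no signage posted — fails.
(i) = F OR F OR F OR F OR F OR F = false.
(A) no remedial action — holds.
(B) not open/obvious — holds.
(C) condition ≥30 days old — met.
(ii): T OR T OR T → true.
So (a) is not satisfied (F AND T).
(i) not (commercial use) — met.
(ii) not (public area) — not met.
(b) = T AND F = false.
So (2) is not satisfied (F OR F).
Overall = T AND F = false.

No — not liable.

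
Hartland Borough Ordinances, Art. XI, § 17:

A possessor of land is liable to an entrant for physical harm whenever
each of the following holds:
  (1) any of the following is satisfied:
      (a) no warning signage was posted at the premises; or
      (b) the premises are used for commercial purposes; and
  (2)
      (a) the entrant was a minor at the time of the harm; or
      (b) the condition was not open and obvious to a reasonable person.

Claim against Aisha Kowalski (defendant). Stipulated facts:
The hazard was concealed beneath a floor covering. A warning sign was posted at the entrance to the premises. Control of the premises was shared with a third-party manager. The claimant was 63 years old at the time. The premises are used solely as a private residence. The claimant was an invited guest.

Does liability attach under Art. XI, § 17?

(a) no signage posted — fails.
(b) commercial use — not met.
(1) = F OR F = false.
(a) entrant a minor — not satisfied.
(b) not open/obvious — holds.
So (2) is satisfied (F OR T).
So Overall is not satisfied (F AND T).

No — not liable.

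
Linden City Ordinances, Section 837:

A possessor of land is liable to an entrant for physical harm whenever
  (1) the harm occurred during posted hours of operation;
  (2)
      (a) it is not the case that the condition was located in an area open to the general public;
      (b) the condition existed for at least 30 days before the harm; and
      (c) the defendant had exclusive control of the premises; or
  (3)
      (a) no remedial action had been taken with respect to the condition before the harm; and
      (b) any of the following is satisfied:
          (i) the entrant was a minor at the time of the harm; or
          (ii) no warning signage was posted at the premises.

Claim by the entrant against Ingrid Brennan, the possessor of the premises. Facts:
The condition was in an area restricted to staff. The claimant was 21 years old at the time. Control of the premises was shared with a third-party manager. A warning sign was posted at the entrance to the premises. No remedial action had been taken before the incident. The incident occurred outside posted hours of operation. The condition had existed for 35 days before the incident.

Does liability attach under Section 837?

No — not liable.

(1) during posted hours — not satisfied.
(a) not (public area) — satisfied.
(b) condition ≥30 days old — satisfied.
(c) exclusive control — not met.
So (2) is not satisfied (T AND T AND F).
(a) no remedial action — met.
(i) entrant a minor — not met.
(ii) no signage posted — not met.
So (b) is not satisfied (F OR F).
So (3) is not satisfied (T AND F).
Overall: F OR F OR F → false.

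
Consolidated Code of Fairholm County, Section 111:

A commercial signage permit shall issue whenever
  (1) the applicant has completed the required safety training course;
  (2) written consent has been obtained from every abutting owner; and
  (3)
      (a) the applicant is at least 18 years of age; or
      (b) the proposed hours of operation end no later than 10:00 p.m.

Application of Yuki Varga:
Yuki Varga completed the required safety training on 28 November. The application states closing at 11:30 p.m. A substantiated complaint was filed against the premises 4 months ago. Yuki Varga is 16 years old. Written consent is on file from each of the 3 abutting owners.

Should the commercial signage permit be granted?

(1) safety training — satisfied.
(2) all abutters consent — satisfied.
(a) age ≥ 18 — not satisfied.
(b) closes by 10 p.m. — not satisfied.
(3): F OR F → false.
So Overall is not satisfied (T AND T AND F).

No — denied.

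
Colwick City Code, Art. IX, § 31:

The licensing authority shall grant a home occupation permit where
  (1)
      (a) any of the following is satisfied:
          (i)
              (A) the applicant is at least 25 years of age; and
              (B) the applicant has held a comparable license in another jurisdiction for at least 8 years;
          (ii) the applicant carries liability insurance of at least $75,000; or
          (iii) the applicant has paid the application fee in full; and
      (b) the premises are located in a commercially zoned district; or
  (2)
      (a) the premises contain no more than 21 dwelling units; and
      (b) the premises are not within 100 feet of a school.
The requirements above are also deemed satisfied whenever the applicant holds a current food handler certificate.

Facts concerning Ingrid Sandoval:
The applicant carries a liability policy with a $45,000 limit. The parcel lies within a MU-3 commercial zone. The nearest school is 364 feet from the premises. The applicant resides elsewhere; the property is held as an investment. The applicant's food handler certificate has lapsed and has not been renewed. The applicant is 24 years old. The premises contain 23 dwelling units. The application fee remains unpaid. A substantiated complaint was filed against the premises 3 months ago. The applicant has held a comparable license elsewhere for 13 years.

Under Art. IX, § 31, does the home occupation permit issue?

No — denied.

(A) age ≥ 25 — not satisfied.
(B) prior license ≥ 8 yr — satisfied.
(i): F AND T → false.
(ii) insurance ≥ $75,000 — not satisfied.
(iii) fee paid — not satisfied.
So (a) is not satisfied (F OR F OR F).
(b) commercially zoned — met.
So (1) is not satisfied (F AND T).
(a) ≤ 21 units — fails.
(b) ≥100 ft from school — holds.
(2): F AND T → false.
So Overall is not satisfied (F OR F).
Exception (food handler cert.) — not satisfied.
Result: main false OR exception false → false.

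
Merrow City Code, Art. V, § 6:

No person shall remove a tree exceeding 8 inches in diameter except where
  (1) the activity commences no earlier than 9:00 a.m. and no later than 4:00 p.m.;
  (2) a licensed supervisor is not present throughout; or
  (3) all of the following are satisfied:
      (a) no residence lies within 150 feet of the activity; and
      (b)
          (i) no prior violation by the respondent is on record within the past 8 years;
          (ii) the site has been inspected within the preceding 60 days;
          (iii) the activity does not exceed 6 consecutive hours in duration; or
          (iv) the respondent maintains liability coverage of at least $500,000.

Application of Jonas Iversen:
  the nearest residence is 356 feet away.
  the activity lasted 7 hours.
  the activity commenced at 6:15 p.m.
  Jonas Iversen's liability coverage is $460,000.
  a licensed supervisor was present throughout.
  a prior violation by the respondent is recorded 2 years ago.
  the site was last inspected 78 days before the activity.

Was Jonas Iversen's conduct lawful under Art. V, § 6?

No — unlawful.

(1) start within hours — not met.
(2) not (supervisor present) — not satisfied.
(a) no residence in 150 ft — satisfied.
(i) no prior violation — fails.
(ii) site inspected — fails.
(iii) ≤ 6 hrs duration — not met.
(iv) coverage ≥ $500,000 — not met.
(b): F OR F OR F OR F → false.
(3) = T AND F = false.
So Overall is not satisfied (F OR F OR F).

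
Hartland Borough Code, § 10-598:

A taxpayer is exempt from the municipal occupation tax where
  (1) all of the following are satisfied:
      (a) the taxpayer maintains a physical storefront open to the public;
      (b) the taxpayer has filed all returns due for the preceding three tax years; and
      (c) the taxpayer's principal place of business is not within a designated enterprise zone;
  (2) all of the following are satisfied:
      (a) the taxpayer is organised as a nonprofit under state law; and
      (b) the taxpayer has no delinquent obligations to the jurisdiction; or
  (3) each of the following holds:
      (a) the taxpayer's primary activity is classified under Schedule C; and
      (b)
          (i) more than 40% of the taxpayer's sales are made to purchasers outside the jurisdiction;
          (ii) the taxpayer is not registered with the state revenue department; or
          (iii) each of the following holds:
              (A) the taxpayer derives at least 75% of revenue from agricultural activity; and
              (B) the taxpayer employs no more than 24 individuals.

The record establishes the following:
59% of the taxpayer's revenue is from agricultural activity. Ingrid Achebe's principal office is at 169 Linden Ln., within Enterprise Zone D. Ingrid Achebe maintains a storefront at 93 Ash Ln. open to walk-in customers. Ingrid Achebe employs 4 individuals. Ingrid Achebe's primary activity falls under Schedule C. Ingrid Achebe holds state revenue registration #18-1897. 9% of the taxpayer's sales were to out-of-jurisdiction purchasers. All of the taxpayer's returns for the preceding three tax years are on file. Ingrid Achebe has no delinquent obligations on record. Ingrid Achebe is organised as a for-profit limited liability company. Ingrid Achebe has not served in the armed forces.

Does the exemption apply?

No — not exempt.

(a) has storefront — met.
(b) returns current — met.
(c) not (in enterprise zone) — fails.
So (1) is not satisfied (T AND T AND F).
(a) nonprofit — not satisfied.
(b) no delinquency — holds.
(2): F AND T → false.
(a) Schedule C activity — holds.
(i) >40% out-of-jur. sales — fails.
(ii) not (state-registered) — not met.
(A) ≥75% agricultural — not met.
(B) ≤ 24 employees — satisfied.
So (iii) is not satisfied (F AND T).
(b): F OR F OR F → false.
(3): T AND F → false.
So Overall is not satisfied (F OR F OR F).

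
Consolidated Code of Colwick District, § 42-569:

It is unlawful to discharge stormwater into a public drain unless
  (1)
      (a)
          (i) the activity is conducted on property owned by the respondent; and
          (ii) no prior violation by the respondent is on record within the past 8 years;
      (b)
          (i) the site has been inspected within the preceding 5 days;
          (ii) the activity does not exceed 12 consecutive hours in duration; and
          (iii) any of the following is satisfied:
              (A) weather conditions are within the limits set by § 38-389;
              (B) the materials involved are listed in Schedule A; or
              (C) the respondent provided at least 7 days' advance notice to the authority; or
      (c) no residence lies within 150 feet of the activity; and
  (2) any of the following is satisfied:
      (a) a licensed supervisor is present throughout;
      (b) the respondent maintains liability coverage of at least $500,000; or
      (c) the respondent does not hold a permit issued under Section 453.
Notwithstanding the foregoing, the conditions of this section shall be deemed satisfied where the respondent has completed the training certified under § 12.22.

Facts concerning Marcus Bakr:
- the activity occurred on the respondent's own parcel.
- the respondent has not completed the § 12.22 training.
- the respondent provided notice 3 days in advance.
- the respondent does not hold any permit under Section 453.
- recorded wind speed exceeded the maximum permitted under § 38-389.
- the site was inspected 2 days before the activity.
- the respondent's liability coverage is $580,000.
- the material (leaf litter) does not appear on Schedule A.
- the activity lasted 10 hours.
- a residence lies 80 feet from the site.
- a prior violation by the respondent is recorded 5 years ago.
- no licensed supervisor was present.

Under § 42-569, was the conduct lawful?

No — unlawful.

(i) own property — satisfied.
(ii) no prior violation — fails.
(a) = T AND F = false.
(i) site inspected — met.
(ii) ≤ 12 hrs duration — satisfied.
(A) weather ok — fails.
(B) Schedule A material — not satisfied.
(C) ≥7 days' notice — not satisfied.
(iii): F OR F OR F → false.
(b): T AND T AND F → false.
(c) no residence in 150 ft — not satisfied.
(1): F OR F OR F → false.
(a) supervisor present — not met.
(b) coverage ≥ $500,000 — holds.
(c) not (holds permit) — satisfied.
So (2) is satisfied (F OR T OR T).
Overall: F AND T → false.
Exception (training certified) — not satisfied.
Result: main false OR exception false → false.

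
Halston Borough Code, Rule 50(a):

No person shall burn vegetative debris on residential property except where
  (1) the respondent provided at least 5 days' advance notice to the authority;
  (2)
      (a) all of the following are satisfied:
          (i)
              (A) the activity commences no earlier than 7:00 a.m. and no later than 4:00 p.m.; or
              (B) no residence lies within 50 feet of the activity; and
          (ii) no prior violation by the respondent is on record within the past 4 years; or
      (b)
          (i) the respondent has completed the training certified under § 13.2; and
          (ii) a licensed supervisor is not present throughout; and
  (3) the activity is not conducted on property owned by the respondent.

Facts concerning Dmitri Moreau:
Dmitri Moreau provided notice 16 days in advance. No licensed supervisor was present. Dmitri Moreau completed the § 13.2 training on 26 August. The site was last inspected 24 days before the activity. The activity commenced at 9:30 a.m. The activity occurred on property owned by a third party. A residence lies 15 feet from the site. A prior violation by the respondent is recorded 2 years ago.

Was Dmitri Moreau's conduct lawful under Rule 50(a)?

(1) ≥5 days' notice — holds.
(A) start within hours — holds.
(B) no residence in 50 ft — not met.
(i) = T OR F = true.
(ii) no prior violation — fails.
(a): T AND F → false.
(i) training certified — satisfied.
(ii) not (supervisor present) — holds.
So (b) is satisfied (T AND T).
(2): F OR T → true.
(3) not (own property) — holds.
So Overall is satisfied (T AND T AND T).

Yes — lawful.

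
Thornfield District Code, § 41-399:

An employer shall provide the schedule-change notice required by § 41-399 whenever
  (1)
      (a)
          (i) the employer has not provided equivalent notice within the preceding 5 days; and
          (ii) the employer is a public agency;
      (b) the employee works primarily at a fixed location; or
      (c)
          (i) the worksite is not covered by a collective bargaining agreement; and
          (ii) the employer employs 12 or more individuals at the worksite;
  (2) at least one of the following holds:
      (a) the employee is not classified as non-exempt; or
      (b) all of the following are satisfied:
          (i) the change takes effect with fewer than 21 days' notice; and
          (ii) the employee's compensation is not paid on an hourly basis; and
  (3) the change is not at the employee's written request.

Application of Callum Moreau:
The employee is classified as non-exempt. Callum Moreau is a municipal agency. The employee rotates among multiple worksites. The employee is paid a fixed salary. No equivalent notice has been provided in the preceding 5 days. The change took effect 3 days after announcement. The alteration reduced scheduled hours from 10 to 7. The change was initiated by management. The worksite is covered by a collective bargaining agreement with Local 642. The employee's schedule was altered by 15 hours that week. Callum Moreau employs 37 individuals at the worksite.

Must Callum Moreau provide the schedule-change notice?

Yes — required.

(i) no recent notice — satisfied.
(ii) public agency — met.
(a) = T AND T = true.
(b) fixed location — fails.
(i) no CBA — fails.
(ii) ≥ 12 at site — holds.
(c) = F AND T = false.
So (1) is satisfied (T OR F OR F).
(a) not (non-exempt) — not met.
(i) < 21 days' notice — satisfied.
(ii) not (hourly-paid) — satisfied.
(b): T AND T → true.
(2): F OR T → true.
(3) not employee-requested — met.
Overall: T AND T AND T → true.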